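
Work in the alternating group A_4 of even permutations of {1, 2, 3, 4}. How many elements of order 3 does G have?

The elements of order 3 are: (2 3 4), (2 4 3), (1 2 3), (1 2 4), (1 3 2), (1 3 4), (1 4 2), (1 4 3).
That's 8.

8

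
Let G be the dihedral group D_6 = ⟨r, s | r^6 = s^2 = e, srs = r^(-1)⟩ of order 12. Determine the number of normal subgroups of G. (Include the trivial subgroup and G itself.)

7

G has 16 subgroups. Checking conjugation-invariance by order — order 1: 1/1 normal; order 2: 1/7 normal; order 3: 1/1 normal; order 4: 0/3 normal; order 6: 3/3 normal; order 12: 1/1 normal.
Total normal subgroups: 7.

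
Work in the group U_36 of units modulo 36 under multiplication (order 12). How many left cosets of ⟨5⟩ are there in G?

|⟨5⟩| = 6 and |G| = 12.
By Lagrange, [G : H] = |G|/|H| = 12/6 = 2.

2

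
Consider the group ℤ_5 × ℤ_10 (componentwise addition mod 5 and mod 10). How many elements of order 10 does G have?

An element (a,b) has order lcm(ord(a), ord(b)); count pairs with lcm equal to 10.
Enumerating gives 24 such elements.

24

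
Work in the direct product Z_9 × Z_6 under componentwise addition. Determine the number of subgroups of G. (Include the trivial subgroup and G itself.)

20

|G| = 54, so by Lagrange every subgroup order divides 54. Divisors: 1, 2, 3, 6, 9, 18, 27, 54.
Subgroups by order — order 1: 1; order 2: 1; order 3: 4; order 6: 4; order 9: 4; order 18: 4; order 27: 1; order 54: 1.
Total: 1 + 1 + 4 + 4 + 4 + 4 + 1 + 1 = 20.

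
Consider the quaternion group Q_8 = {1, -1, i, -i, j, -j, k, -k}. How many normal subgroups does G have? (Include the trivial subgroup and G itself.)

G has 6 subgroups. Checking conjugation-invariance by order — order 1: 1/1 normal; order 2: 1/1 normal; order 4: 3/3 normal; order 8: 1/1 normal.
Total normal subgroups: 6.

6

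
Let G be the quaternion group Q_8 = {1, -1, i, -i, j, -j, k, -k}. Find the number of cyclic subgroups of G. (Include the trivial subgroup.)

Each element a generates a cyclic subgroup ⟨a⟩; distinct elements may generate the same one (a cyclic group of order d has φ(d) generators).
Cyclic subgroups by order — order 1: 1; order 2: 1; order 4: 3.
Total: 5.

5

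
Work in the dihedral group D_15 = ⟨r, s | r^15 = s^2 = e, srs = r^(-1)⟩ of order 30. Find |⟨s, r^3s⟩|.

|⟨s⟩| = 2 and |⟨r^3s⟩| = 2, so |H| is a multiple of lcm(2, 2) = 2 and divides |G| = 30.
Closing under the operation: H = {e, r^3, r^6, r^9, r^12, s, r^3s, r^6s, r^9s, r^12s}, so |H| = 10.

10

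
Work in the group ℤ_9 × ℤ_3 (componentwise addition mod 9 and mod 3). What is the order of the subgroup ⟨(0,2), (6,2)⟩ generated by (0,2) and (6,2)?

|⟨(0,2)⟩| = 3 and |⟨(6,2)⟩| = 3, so |H| is a multiple of lcm(3, 3) = 3 and divides |G| = 27.
Closing under the operation: H = {(0,0), (0,1), (0,2), (3,0), (3,1), (3,2), (6,0), (6,1), (6,2)}, so |H| = 9.

9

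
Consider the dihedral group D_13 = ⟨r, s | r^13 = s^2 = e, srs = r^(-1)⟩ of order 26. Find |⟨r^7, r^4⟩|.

|⟨r^7⟩| = 13 and |⟨r^4⟩| = 13, so |H| is a multiple of lcm(13, 13) = 13 and divides |G| = 26.
Closing under the operation: H = {e, r, r^2, r^3, r^4, r^5, r^6, r^7, r^8, r^9, r^10, r^11, r^12}, so |H| = 13.

13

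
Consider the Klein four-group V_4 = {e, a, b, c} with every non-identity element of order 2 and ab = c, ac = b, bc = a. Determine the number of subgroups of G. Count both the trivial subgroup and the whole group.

|G| = 4, so by Lagrange every subgroup order divides 4. Divisors: 1, 2, 4.
Subgroups by order — order 1: 1; order 2: 3; order 4: 1.
Total: 1 + 3 + 1 = 5.

5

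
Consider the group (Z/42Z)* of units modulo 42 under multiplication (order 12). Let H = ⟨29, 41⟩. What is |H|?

|⟨29⟩| = 2 and |⟨41⟩| = 2, so |H| is a multiple of lcm(2, 2) = 2 and divides |G| = 12.
Closing under the operation: H = {1, 13, 29, 41}, so |H| = 4.

4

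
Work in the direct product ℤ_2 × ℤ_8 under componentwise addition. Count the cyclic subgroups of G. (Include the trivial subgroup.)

Each element a generates a cyclic subgroup ⟨a⟩; distinct elements may generate the same one (a cyclic group of order d has φ(d) generators).
Cyclic subgroups by order — order 1: 1; order 2: 3; order 4: 2; order 8: 2.
Total: 8.

8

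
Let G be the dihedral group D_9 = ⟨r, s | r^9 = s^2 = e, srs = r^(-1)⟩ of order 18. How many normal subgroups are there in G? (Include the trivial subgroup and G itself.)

4

G has 16 subgroups. Checking conjugation-invariance by order — order 1: 1/1 normal; order 2: 0/9 normal; order 3: 1/1 normal; order 6: 0/3 normal; order 9: 1/1 normal; order 18: 1/1 normal.
Total normal subgroups: 4.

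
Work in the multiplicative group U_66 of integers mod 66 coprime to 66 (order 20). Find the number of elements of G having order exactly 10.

Enumerating element orders in G gives 12 elements of order 10.

12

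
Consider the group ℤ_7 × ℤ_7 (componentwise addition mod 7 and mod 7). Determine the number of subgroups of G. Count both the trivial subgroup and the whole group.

10

|G| = 49, so by Lagrange every subgroup order divides 49. Divisors: 1, 7, 49.
Subgroups by order — order 1: 1; order 7: 8; order 49: 1.
Total: 1 + 8 + 1 = 10.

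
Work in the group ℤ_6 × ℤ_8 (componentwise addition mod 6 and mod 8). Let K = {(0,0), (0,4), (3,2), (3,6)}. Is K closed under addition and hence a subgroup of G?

|K| = 4 divides |G| = 48, consistent with Lagrange.
K contains the identity, every element's inverse is in K, and K is closed under +: it is a subgroup.
In fact K = ⟨(3,2)⟩.

Yes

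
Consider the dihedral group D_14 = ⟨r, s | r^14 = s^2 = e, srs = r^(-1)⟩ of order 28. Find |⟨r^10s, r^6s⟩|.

14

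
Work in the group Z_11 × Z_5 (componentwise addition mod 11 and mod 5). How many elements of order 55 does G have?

An element (a,b) has order lcm(ord(a), ord(b)); count pairs with lcm equal to 55.
Enumerating gives 40 such elements.

40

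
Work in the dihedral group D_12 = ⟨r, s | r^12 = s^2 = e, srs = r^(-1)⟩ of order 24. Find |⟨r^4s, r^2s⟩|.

|⟨r^4s⟩| = 2 and |⟨r^2s⟩| = 2, so |H| is a multiple of lcm(2, 2) = 2 and divides |G| = 24.
Closing under the operation: H = {e, r^2, r^4, r^6, r^8, r^10, s, r^2s, r^4s, r^6s, r^8s, r^10s}, so |H| = 12.

12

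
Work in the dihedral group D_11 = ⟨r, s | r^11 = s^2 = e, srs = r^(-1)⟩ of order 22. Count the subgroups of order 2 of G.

11

|G| = 22 and 2 | 22, so subgroups of order 2 are possible by Lagrange.
The subgroups of order 2 are: {e, r^10s}; {e, r^2s}; {e, r^3s}; {e, r^4s}; … (11 in all).
So G has 11 subgroups of order 2.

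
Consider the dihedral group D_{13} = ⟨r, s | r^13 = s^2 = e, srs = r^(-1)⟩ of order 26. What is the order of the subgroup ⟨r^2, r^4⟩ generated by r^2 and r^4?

|⟨r^2⟩| = 13 and |⟨r^4⟩| = 13, so |H| is a multiple of lcm(13, 13) = 13 and divides |G| = 26.
Closing under the operation: H = {e, r, r^2, r^3, r^4, r^5, r^6, r^7, r^8, r^9, r^10, r^11, r^12}, so |H| = 13.

13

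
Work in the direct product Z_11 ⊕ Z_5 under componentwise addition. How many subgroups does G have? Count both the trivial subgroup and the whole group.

4

|G| = 55, so by Lagrange every subgroup order divides 55. Divisors: 1, 5, 11, 55.
Subgroups by order — order 1: 1; order 5: 1; order 11: 1; order 55: 1.
Total: 1 + 1 + 1 + 1 = 4.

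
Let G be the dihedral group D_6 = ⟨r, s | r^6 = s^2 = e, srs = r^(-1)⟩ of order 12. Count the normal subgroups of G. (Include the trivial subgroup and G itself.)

G has 16 subgroups. Checking conjugation-invariance by order — order 1: 1/1 normal; order 2: 1/7 normal; order 3: 1/1 normal; order 4: 0/3 normal; order 6: 3/3 normal; order 12: 1/1 normal.
Total normal subgroups: 7.

7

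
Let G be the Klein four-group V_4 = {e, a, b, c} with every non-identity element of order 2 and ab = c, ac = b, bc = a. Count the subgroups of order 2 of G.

|G| = 4 and 2 | 4, so subgroups of order 2 are possible by Lagrange.
The subgroups of order 2 are: {e, a}; {e, b}; {e, c}.
So G has 3 subgroups of order 2.

3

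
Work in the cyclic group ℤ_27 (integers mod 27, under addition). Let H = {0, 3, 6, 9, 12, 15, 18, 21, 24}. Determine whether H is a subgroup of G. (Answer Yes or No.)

|H| = 9 divides |G| = 27, consistent with Lagrange.
H contains the identity, every element's inverse is in H, and H is closed under +: it is a subgroup.
In fact H = ⟨3⟩.

Yes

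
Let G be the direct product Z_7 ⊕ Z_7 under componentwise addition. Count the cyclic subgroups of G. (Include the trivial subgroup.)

9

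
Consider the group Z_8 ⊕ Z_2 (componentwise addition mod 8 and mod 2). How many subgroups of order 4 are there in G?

3

|G| = 16 and 4 | 16, so subgroups of order 4 are possible by Lagrange.
The subgroups of order 4 are: {(0,0), (0,1), (4,0), (4,1)}; {(0,0), (2,0), (4,0), (6,0)}; {(0,0), (2,1), (4,0), (6,1)}.
So G has 3 subgroups of order 4.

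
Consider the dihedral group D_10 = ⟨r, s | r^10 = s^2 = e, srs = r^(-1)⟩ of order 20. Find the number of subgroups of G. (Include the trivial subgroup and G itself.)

|G| = 20, so by Lagrange every subgroup order divides 20. Divisors: 1, 2, 4, 5, 10, 20.
Subgroups by order — order 1: 1; order 2: 11; order 4: 5; order 5: 1; order 10: 3; order 20: 1.
Total: 1 + 11 + 5 + 1 + 3 + 1 = 22.

22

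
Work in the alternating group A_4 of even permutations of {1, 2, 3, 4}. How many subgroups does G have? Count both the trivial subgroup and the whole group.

10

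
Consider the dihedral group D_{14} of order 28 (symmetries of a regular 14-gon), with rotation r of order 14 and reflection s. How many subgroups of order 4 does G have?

7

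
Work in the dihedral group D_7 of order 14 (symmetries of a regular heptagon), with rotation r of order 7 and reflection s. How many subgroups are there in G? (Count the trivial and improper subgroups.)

|G| = 14, so by Lagrange every subgroup order divides 14. Divisors: 1, 2, 7, 14.
Subgroups by order — order 1: 1; order 2: 7; order 7: 1; order 14: 1.
Total: 1 + 7 + 1 + 1 = 10.

10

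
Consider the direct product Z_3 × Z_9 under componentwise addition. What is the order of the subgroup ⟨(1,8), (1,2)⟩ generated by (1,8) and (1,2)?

|⟨(1,8)⟩| = 9 and |⟨(1,2)⟩| = 9, so |H| is a multiple of lcm(9, 9) = 9 and divides |G| = 27.
Closing under the operation: H = {(0,0), (0,3), (0,6), (1,2), (1,5), (1,8), (2,1), (2,4), (2,7)}, so |H| = 9.

9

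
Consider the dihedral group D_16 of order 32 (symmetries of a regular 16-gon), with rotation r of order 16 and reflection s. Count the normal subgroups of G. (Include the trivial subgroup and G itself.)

8

G has 36 subgroups. Checking conjugation-invariance by order — order 1: 1/1 normal; order 2: 1/17 normal; order 4: 1/9 normal; order 8: 1/5 normal; order 16: 3/3 normal; order 32: 1/1 normal.
Total normal subgroups: 8.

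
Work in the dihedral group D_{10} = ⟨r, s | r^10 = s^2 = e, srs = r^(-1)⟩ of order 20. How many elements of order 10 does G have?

The elements of order 10 are: r, r^3, r^7, r^9.
That's 4.

4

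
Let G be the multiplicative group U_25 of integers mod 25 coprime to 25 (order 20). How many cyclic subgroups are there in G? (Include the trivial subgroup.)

6

Each element a generates a cyclic subgroup ⟨a⟩; distinct elements may generate the same one (a cyclic group of order d has φ(d) generators).
Cyclic subgroups by order — order 1: 1; order 2: 1; order 4: 1; order 5: 1; order 10: 1; order 20: 1.
Total: 6.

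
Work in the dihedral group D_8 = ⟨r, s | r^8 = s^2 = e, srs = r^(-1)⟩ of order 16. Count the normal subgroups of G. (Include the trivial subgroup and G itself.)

G has 19 subgroups. Checking conjugation-invariance by order — order 1: 1/1 normal; order 2: 1/9 normal; order 4: 1/5 normal; order 8: 3/3 normal; order 16: 1/1 normal.
Total normal subgroups: 7.

7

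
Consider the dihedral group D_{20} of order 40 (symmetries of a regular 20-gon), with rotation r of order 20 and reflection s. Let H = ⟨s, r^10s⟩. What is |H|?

|⟨s⟩| = 2 and |⟨r^10s⟩| = 2, so |H| is a multiple of lcm(2, 2) = 2 and divides |G| = 40.
Closing under the operation: H = {e, r^10, s, r^10s}, so |H| = 4.

4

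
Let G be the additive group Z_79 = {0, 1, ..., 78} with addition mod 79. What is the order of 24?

In Z_79, the order of an element a is n/gcd(a, n).
gcd(24, 79) = 1, so |⟨24⟩| = 79/1 = 79.

79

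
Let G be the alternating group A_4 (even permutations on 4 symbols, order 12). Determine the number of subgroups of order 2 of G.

|G| = 12 and 2 | 12, so subgroups of order 2 are possible by Lagrange.
The subgroups of order 2 are: {e, (1 2)(3 4)}; {e, (1 3)(2 4)}; {e, (1 4)(2 3)}.
So G has 3 subgroups of order 2.

3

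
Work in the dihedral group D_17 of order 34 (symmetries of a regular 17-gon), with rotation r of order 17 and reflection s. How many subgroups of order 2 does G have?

17

|G| = 34 and 2 | 34, so subgroups of order 2 are possible by Lagrange.
The subgroups of order 2 are: {e, r^10s}; {e, r^11s}; {e, r^12s}; {e, r^13s}; … (17 in all).
So G has 17 subgroups of order 2.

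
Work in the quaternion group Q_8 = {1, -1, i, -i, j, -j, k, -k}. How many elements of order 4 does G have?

6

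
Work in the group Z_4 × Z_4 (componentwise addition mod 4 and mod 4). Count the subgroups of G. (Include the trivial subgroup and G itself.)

15

|G| = 16, so by Lagrange every subgroup order divides 16. Divisors: 1, 2, 4, 8, 16.
Subgroups by order — order 1: 1; order 2: 3; order 4: 7; order 8: 3; order 16: 1.
Total: 1 + 3 + 7 + 3 + 1 = 15.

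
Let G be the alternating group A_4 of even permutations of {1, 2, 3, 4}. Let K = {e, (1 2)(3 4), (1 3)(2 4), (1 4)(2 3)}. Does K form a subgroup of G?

|K| = 4 divides |G| = 12, consistent with Lagrange.
K contains the identity, every element's inverse is in K, and K is closed under ∘: it is a subgroup.

Yes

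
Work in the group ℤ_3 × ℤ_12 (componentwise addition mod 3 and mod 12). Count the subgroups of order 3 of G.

4

|G| = 36 and 3 | 36, so subgroups of order 3 are possible by Lagrange.
The subgroups of order 3 are: {(0,0), (0,4), (0,8)}; {(0,0), (1,0), (2,0)}; {(0,0), (1,4), (2,8)}; {(0,0), (1,8), (2,4)}.
So G has 4 subgroups of order 3.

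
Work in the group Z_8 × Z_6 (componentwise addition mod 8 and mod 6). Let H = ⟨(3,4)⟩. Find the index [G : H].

|⟨(3,4)⟩| = 24 and |G| = 48.
By Lagrange, [G : H] = |G|/|H| = 48/24 = 2.

2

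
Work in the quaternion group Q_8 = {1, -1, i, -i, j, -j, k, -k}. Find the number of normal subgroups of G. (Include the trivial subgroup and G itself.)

G has 6 subgroups. Checking conjugation-invariance by order — order 1: 1/1 normal; order 2: 1/1 normal; order 4: 3/3 normal; order 8: 1/1 normal.
Total normal subgroups: 6.

6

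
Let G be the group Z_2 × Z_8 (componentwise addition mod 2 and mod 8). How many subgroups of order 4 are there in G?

3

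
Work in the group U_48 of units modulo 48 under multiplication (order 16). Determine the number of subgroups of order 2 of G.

|G| = 16 and 2 | 16, so subgroups of order 2 are possible by Lagrange.
The subgroups of order 2 are: {1, 17}; {1, 23}; {1, 25}; {1, 31}; … (7 in all).
So G has 7 subgroups of order 2.

7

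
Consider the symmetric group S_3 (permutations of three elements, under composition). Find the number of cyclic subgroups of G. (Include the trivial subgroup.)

A cyclic subgroup of order d is generated by each of its φ(d) elements of order d, so the cyclic subgroups of order d number (#elements of order d)/φ(d).
Cyclic subgroups by order — order 1: 1; order 2: 3; order 3: 1.
Total: 5.

5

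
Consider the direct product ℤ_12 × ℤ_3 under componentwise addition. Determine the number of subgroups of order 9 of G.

1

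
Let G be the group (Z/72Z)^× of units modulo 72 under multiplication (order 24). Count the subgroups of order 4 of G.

|G| = 24 and 4 | 24, so subgroups of order 4 are possible by Lagrange.
The subgroups of order 4 are: {1, 17, 19, 35}; {1, 17, 37, 53}; {1, 17, 55, 71}; {1, 19, 37, 55}; … (7 in all).
So G has 7 subgroups of order 4.

7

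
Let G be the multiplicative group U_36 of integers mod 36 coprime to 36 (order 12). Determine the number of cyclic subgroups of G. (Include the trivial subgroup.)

Each element a generates a cyclic subgroup ⟨a⟩; distinct elements may generate the same one (a cyclic group of order d has φ(d) generators).
Cyclic subgroups by order — order 1: 1; order 2: 3; order 3: 1; order 6: 3.
Total: 8.

8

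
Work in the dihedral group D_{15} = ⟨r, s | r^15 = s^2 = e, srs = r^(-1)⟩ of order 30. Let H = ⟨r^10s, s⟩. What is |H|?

6

|⟨r^10s⟩| = 2 and |⟨s⟩| = 2, so |H| is a multiple of lcm(2, 2) = 2 and divides |G| = 30.
Closing under the operation: H = {e, r^5, r^10, s, r^5s, r^10s}, so |H| = 6.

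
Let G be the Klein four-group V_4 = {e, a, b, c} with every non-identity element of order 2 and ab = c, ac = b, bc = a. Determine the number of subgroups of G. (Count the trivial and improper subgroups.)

5

|G| = 4, so by Lagrange every subgroup order divides 4. Divisors: 1, 2, 4.
Subgroups by order — order 1: 1; order 2: 3; order 4: 1.
Total: 1 + 3 + 1 = 5.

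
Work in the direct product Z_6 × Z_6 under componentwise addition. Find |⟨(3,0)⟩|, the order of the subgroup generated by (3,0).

2

The order of (3,0) in Z_6 × Z_6 is lcm(ord(3) in Z_6, ord(0) in Z_6).
ord(3) = 2 and ord(0) = 1, so |⟨(3,0)⟩| = lcm(2, 1) = 2.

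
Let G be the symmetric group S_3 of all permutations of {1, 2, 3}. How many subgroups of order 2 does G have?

|G| = 6 and 2 | 6, so subgroups of order 2 are possible by Lagrange.
The subgroups of order 2 are: {e, (1 2)}; {e, (1 3)}; {e, (2 3)}.
So G has 3 subgroups of order 2.

3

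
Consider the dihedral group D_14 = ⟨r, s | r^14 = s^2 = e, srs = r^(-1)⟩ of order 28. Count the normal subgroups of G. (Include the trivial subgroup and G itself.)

7

G has 28 subgroups. Checking conjugation-invariance by order — order 1: 1/1 normal; order 2: 1/15 normal; order 4: 0/7 normal; order 7: 1/1 normal; order 14: 3/3 normal; order 28: 1/1 normal.
Total normal subgroups: 7.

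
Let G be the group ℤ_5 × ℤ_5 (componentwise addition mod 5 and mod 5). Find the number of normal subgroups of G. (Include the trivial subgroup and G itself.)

G is abelian, so every subgroup is normal.
G has 8 subgroups in total, hence 8 normal subgroups.

8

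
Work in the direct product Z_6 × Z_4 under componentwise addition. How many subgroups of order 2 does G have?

3

|G| = 24 and 2 | 24, so subgroups of order 2 are possible by Lagrange.
The subgroups of order 2 are: {(0,0), (0,2)}; {(0,0), (3,0)}; {(0,0), (3,2)}.
So G has 3 subgroups of order 2.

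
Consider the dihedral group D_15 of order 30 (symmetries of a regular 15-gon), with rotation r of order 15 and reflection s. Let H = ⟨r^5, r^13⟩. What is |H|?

|⟨r^5⟩| = 3 and |⟨r^13⟩| = 15, so |H| is a multiple of lcm(3, 15) = 15 and divides |G| = 30.
Closing under the operation: H = {e, r, r^2, r^3, r^4, r^5, r^6, r^7, r^8, r^9, r^10, r^11, r^12, r^13, r^14}, so |H| = 15.

15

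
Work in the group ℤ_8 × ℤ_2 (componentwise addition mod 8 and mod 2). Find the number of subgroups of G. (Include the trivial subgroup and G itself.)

11

|G| = 16, so by Lagrange every subgroup order divides 16. Divisors: 1, 2, 4, 8, 16.
Subgroups by order — order 1: 1; order 2: 3; order 4: 3; order 8: 3; order 16: 1.
Total: 1 + 3 + 3 + 3 + 1 = 11.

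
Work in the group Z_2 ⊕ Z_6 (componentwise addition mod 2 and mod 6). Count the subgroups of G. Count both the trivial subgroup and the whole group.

|G| = 12, so by Lagrange every subgroup order divides 12. Divisors: 1, 2, 3, 4, 6, 12.
Subgroups by order — order 1: 1; order 2: 3; order 3: 1; order 4: 1; order 6: 3; order 12: 1.
Total: 1 + 3 + 1 + 1 + 3 + 1 = 10.

10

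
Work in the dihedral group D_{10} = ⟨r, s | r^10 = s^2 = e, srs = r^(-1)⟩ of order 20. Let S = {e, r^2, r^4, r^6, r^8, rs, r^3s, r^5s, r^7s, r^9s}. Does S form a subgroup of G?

|S| = 10 divides |G| = 20, consistent with Lagrange.
S contains the identity, every element's inverse is in S, and S is closed under ·: it is a subgroup.

Yes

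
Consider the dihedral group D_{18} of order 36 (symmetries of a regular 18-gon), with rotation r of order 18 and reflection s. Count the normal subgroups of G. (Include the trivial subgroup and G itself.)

G has 45 subgroups. Checking conjugation-invariance by order — order 1: 1/1 normal; order 2: 1/19 normal; order 3: 1/1 normal; order 4: 0/9 normal; order 6: 1/7 normal; order 9: 1/1 normal; order 12: 0/3 normal; order 18: 3/3 normal; order 36: 1/1 normal.
Total normal subgroups: 9.

9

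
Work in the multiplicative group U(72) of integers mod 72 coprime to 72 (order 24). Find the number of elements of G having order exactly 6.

14

Enumerating element orders in G gives 14 elements of order 6.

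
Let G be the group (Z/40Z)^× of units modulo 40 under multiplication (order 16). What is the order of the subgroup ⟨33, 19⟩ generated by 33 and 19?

|⟨33⟩| = 4 and |⟨19⟩| = 2, so |H| is a multiple of lcm(4, 2) = 4 and divides |G| = 16.
Closing under the operation: H = {1, 3, 9, 11, 17, 19, 27, 33}, so |H| = 8.

8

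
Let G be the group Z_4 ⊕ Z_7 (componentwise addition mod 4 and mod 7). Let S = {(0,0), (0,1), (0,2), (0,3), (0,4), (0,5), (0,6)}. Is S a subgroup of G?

|S| = 7 divides |G| = 28, consistent with Lagrange.
S contains the identity, every element's inverse is in S, and S is closed under +: it is a subgroup.
In fact S = ⟨(0,1)⟩.

Yes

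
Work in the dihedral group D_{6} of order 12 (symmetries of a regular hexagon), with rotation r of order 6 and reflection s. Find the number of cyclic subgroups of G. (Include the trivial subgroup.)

A cyclic subgroup of order d is generated by each of its φ(d) elements of order d, so the cyclic subgroups of order d number (#elements of order d)/φ(d).
Cyclic subgroups by order — order 1: 1; order 2: 7; order 3: 1; order 6: 1.
Total: 10.

10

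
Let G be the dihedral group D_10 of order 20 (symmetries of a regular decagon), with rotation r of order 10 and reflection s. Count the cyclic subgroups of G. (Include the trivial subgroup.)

14

A cyclic subgroup of order d is generated by each of its φ(d) elements of order d, so the cyclic subgroups of order d number (#elements of order d)/φ(d).
Cyclic subgroups by order — order 1: 1; order 2: 11; order 5: 1; order 10: 1.
Total: 14.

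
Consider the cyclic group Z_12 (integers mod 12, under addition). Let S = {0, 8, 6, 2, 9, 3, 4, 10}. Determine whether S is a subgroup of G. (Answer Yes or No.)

No

|S| = 8 does not divide |G| = 12, so by Lagrange S is not a subgroup.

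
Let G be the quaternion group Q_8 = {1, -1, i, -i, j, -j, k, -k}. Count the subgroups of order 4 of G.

3

|G| = 8 and 4 | 8, so subgroups of order 4 are possible by Lagrange.
The subgroups of order 4 are: {1, -1, i, -i}; {1, -1, j, -j}; {1, -1, k, -k}.
So G has 3 subgroups of order 4.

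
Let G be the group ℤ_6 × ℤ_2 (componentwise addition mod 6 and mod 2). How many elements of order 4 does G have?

0

An element (a,b) has order lcm(ord(a), ord(b)); count pairs with lcm equal to 4.
Enumerating gives 0 such elements.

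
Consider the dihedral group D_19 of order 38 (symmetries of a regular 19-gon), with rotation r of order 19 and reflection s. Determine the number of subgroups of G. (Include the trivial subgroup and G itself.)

22

|G| = 38, so by Lagrange every subgroup order divides 38. Divisors: 1, 2, 19, 38.
Subgroups by order — order 1: 1; order 2: 19; order 19: 1; order 38: 1.
Total: 1 + 19 + 1 + 1 = 22.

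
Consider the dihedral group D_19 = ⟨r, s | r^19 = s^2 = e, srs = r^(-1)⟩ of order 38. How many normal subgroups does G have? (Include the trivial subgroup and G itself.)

G has 22 subgroups. Checking conjugation-invariance by order — order 1: 1/1 normal; order 2: 0/19 normal; order 19: 1/1 normal; order 38: 1/1 normal.
Total normal subgroups: 3.

3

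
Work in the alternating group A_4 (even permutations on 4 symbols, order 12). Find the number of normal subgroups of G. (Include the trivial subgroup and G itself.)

G has 10 subgroups. Checking conjugation-invariance by order — order 1: 1/1 normal; order 2: 0/3 normal; order 3: 0/4 normal; order 4: 1/1 normal; order 12: 1/1 normal.
Total normal subgroups: 3.

3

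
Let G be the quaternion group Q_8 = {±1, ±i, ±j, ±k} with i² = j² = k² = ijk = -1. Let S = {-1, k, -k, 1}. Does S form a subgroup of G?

Yes

|S| = 4 divides |G| = 8, consistent with Lagrange.
S contains the identity, every element's inverse is in S, and S is closed under ·: it is a subgroup.
In fact S = ⟨-k⟩.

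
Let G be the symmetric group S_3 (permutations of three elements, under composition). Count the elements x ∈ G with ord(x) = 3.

The elements of order 3 are: (1 2 3), (1 3 2).
That's 2.

2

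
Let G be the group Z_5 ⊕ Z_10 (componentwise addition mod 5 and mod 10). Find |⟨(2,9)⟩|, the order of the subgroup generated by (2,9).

The order of (2,9) in Z_5 × Z_10 is lcm(ord(2) in Z_5, ord(9) in Z_10).
ord(2) = 5 and ord(9) = 10, so |⟨(2,9)⟩| = lcm(5, 10) = 10.

10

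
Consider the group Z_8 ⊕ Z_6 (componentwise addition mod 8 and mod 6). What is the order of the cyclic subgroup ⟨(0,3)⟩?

The order of (0,3) in Z_8 × Z_6 is lcm(ord(0) in Z_8, ord(3) in Z_6).
ord(0) = 1 and ord(3) = 2, so |⟨(0,3)⟩| = lcm(1, 2) = 2.

2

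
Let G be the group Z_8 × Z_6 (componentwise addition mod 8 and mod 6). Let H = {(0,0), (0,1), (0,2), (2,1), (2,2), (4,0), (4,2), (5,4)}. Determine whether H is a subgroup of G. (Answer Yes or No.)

No

(0,1) ∈ H but its inverse (0,5) ∉ H, so H is not a subgroup.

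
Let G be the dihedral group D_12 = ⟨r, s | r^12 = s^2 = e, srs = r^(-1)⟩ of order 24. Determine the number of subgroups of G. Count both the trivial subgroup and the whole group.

|G| = 24, so by Lagrange every subgroup order divides 24. Divisors: 1, 2, 3, 4, 6, 8, 12, 24.
Subgroups by order — order 1: 1; order 2: 13; order 3: 1; order 4: 7; order 6: 5; order 8: 3; order 12: 3; order 24: 1.
Total: 1 + 13 + 1 + 7 + 5 + 3 + 3 + 1 = 34.

34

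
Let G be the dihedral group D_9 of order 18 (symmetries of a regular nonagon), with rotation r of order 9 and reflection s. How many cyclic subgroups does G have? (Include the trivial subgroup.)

Group the elements of G by the cyclic subgroup they generate; each cyclic subgroup of order d accounts for φ(d) elements.
Cyclic subgroups by order — order 1: 1; order 2: 9; order 3: 1; order 9: 1.
Total: 12.

12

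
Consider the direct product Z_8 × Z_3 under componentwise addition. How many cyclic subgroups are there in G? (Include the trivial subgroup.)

8

Group the elements of G by the cyclic subgroup they generate; each cyclic subgroup of order d accounts for φ(d) elements.
Cyclic subgroups by order — order 1: 1; order 2: 1; order 3: 1; order 4: 1; order 6: 1; order 8: 1; order 12: 1; order 24: 1.
Total: 8.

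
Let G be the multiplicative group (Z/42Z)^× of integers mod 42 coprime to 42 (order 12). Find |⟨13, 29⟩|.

4

|⟨13⟩| = 2 and |⟨29⟩| = 2, so |H| is a multiple of lcm(2, 2) = 2 and divides |G| = 12.
Closing under the operation: H = {1, 13, 29, 41}, so |H| = 4.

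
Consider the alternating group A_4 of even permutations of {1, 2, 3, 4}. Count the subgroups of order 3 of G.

|G| = 12 and 3 | 12, so subgroups of order 3 are possible by Lagrange.
The subgroups of order 3 are: {e, (1 2 3), (1 3 2)}; {e, (1 2 4), (1 4 2)}; {e, (1 3 4), (1 4 3)}; {e, (2 3 4), (2 4 3)}.
So G has 4 subgroups of order 3.

4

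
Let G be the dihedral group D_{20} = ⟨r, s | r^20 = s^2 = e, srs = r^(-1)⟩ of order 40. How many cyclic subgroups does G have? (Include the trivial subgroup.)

26

Group the elements of G by the cyclic subgroup they generate; each cyclic subgroup of order d accounts for φ(d) elements.
Cyclic subgroups by order — order 1: 1; order 2: 21; order 4: 1; order 5: 1; order 10: 1; order 20: 1.
Total: 26.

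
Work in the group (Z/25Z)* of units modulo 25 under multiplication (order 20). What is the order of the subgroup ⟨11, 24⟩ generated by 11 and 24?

10

|⟨11⟩| = 5 and |⟨24⟩| = 2, so |H| is a multiple of lcm(5, 2) = 10 and divides |G| = 20.
Closing under the operation: H = {1, 4, 6, 9, 11, 14, 16, 19, 21, 24}, so |H| = 10.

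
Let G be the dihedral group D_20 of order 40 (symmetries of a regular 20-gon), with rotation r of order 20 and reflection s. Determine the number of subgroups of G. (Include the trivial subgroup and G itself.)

|G| = 40, so by Lagrange every subgroup order divides 40. Divisors: 1, 2, 4, 5, 8, 10, 20, 40.
Subgroups by order — order 1: 1; order 2: 21; order 4: 11; order 5: 1; order 8: 5; order 10: 5; order 20: 3; order 40: 1.
Total: 1 + 21 + 11 + 1 + 5 + 5 + 3 + 1 = 48.

48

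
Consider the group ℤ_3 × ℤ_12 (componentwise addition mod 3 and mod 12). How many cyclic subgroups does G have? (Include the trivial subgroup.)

Each element a generates a cyclic subgroup ⟨a⟩; distinct elements may generate the same one (a cyclic group of order d has φ(d) generators).
Cyclic subgroups by order — order 1: 1; order 2: 1; order 3: 4; order 4: 1; order 6: 4; order 12: 4.
Total: 15.

15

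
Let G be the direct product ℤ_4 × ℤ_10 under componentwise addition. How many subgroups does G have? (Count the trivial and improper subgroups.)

16

|G| = 40, so by Lagrange every subgroup order divides 40. Divisors: 1, 2, 4, 5, 8, 10, 20, 40.
Subgroups by order — order 1: 1; order 2: 3; order 4: 3; order 5: 1; order 8: 1; order 10: 3; order 20: 3; order 40: 1.
Total: 1 + 3 + 3 + 1 + 1 + 3 + 3 + 1 = 16.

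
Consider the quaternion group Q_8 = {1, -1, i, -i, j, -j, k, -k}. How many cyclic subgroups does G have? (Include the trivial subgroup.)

5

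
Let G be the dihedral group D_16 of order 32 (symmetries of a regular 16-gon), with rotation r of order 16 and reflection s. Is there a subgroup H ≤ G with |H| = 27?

27 does not divide |G| = 32, so by Lagrange no subgroup of order 27 exists.

No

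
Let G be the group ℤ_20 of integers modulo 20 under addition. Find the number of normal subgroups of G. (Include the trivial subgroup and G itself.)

6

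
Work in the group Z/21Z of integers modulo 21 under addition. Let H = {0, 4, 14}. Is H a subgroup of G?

4 ∈ H but its inverse 17 ∉ H, so H is not a subgroup.

No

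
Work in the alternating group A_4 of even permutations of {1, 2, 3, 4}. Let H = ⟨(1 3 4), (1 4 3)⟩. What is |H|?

|⟨(1 3 4)⟩| = 3 and |⟨(1 4 3)⟩| = 3, so |H| is a multiple of lcm(3, 3) = 3 and divides |G| = 12.
Closing under the operation: H = {e, (1 3 4), (1 4 3)}, so |H| = 3.

3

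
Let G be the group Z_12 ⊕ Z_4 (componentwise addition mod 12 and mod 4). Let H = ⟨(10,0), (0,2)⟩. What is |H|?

|⟨(10,0)⟩| = 6 and |⟨(0,2)⟩| = 2, so |H| is a multiple of lcm(6, 2) = 6 and divides |G| = 48.
Closing under the operation: H = {(0,0), (0,2), (2,0), (2,2), (4,0), (4,2), (6,0), (6,2), (8,0), (8,2), (10,0), (10,2)}, so |H| = 12.

12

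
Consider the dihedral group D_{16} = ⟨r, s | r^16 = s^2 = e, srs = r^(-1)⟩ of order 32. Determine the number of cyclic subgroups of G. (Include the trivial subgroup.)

21

Each element a generates a cyclic subgroup ⟨a⟩; distinct elements may generate the same one (a cyclic group of order d has φ(d) generators).
Cyclic subgroups by order — order 1: 1; order 2: 17; order 4: 1; order 8: 1; order 16: 1.
Total: 21.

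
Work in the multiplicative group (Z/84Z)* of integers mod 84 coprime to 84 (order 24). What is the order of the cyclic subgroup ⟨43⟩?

2

Compute successive powers of 43 mod 84: 43, 1; 43^2 ≡ 1 (mod 84).
So |⟨43⟩| = 2.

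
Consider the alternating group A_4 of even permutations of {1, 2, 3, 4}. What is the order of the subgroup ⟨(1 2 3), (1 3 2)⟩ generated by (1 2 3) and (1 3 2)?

3

|⟨(1 2 3)⟩| = 3 and |⟨(1 3 2)⟩| = 3, so |H| is a multiple of lcm(3, 3) = 3 and divides |G| = 12.
Closing under the operation: H = {e, (1 2 3), (1 3 2)}, so |H| = 3.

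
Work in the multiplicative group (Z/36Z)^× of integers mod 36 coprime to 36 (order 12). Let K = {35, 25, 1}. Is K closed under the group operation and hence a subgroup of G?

No

25 ∈ K but its inverse 13 ∉ K, so K is not a subgroup.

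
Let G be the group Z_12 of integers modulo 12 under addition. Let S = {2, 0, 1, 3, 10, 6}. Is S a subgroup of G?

No

1 ∈ S but its inverse 11 ∉ S, so S is not a subgroup.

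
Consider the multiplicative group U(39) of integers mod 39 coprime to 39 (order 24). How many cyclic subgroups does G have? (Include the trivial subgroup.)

12

Each element a generates a cyclic subgroup ⟨a⟩; distinct elements may generate the same one (a cyclic group of order d has φ(d) generators).
Cyclic subgroups by order — order 1: 1; order 2: 3; order 3: 1; order 4: 2; order 6: 3; order 12: 2.
Total: 12.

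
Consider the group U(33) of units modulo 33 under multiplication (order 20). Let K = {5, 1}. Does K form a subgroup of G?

5 ∈ K but its inverse 20 ∉ K, so K is not a subgroup.

No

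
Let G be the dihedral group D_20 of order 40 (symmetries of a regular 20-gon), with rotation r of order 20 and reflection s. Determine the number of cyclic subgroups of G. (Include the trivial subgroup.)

26

Group the elements of G by the cyclic subgroup they generate; each cyclic subgroup of order d accounts for φ(d) elements.
Cyclic subgroups by order — order 1: 1; order 2: 21; order 4: 1; order 5: 1; order 10: 1; order 20: 1.
Total: 26.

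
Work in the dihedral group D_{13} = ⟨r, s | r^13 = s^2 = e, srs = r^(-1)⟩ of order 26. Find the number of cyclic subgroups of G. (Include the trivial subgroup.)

A cyclic subgroup of order d is generated by each of its φ(d) elements of order d, so the cyclic subgroups of order d number (#elements of order d)/φ(d).
Cyclic subgroups by order — order 1: 1; order 2: 13; order 13: 1.
Total: 15.

15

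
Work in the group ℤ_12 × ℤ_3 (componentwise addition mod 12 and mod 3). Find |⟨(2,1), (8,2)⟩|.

|⟨(2,1)⟩| = 6 and |⟨(8,2)⟩| = 3, so |H| is a multiple of lcm(6, 3) = 6 and divides |G| = 36.
Closing under the operation: H = {(0,0), (0,1), (0,2), (2,0), (2,1), (2,2), (4,0), (4,1), (4,2), (6,0), (6,1), (6,2), (8,0), (8,1), (8,2), (10,0), (10,1), (10,2)}, so |H| = 18.

18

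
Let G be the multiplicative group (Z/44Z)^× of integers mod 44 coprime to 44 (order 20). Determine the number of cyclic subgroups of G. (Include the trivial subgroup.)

Each element a generates a cyclic subgroup ⟨a⟩; distinct elements may generate the same one (a cyclic group of order d has φ(d) generators).
Cyclic subgroups by order — order 1: 1; order 2: 3; order 5: 1; order 10: 3.
Total: 8.

8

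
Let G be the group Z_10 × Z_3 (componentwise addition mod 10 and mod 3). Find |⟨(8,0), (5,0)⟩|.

10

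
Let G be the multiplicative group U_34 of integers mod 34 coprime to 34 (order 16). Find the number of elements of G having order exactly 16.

The elements of order 16 are: 3, 5, 7, 11, 23, 27, 29, 31.
That's 8.

8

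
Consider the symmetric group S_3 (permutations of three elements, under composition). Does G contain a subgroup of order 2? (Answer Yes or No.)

2 | 6. A subgroup of order 2 is {e, (1 2)}.

Yes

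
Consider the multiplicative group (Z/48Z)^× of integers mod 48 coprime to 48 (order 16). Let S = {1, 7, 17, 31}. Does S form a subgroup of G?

No

Closure fails: 7 · 17 = 23 ∉ S. So S is not a subgroup.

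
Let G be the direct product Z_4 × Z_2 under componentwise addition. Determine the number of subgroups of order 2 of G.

3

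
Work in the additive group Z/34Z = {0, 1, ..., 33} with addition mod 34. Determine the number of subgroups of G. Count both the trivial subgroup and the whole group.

4

Subgroups of the cyclic group Z/34Z correspond bijectively to divisors of 34.
Divisors of 34: 1, 2, 17, 34.
So Z/34Z has 4 subgroups.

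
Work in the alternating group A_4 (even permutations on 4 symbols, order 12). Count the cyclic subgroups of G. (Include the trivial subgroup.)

Each element a generates a cyclic subgroup ⟨a⟩; distinct elements may generate the same one (a cyclic group of order d has φ(d) generators).
Cyclic subgroups by order — order 1: 1; order 2: 3; order 3: 4.
Total: 8.

8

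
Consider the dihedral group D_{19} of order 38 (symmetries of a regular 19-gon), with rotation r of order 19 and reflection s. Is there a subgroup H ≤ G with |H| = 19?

19 | 38. A subgroup of order 19 is {e, r, r^2, r^3, r^4, r^5, r^6, r^7, r^8, r^9, r^10, r^11, r^12, r^13, r^14, r^15, r^16, r^17, r^18}.

Yes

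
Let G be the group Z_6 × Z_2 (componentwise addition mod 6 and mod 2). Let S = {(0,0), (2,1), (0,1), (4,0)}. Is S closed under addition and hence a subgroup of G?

No

(4,0) ∈ S but its inverse (2,0) ∉ S, so S is not a subgroup.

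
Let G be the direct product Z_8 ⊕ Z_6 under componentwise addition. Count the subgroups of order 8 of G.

3

|G| = 48 and 8 | 48, so subgroups of order 8 are possible by Lagrange.
The subgroups of order 8 are: {(0,0), (0,3), (2,0), (2,3), (4,0), (4,3), (6,0), (6,3)}; {(0,0), (1,0), (2,0), (3,0), (4,0), (5,0), (6,0), (7,0)}; {(0,0), (1,3), (2,0), (3,3), (4,0), (5,3), (6,0), (7,3)}.
So G has 3 subgroups of order 8.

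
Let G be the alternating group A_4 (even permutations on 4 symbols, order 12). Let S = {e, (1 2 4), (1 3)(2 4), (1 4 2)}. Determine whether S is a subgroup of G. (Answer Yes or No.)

Closure fails: (1 2 4) ∘ (1 3)(2 4) = (1 3 2) ∉ S. So S is not a subgroup.

No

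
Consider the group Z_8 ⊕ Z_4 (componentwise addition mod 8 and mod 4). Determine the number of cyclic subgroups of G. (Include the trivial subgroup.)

14

Each element a generates a cyclic subgroup ⟨a⟩; distinct elements may generate the same one (a cyclic group of order d has φ(d) generators).
Cyclic subgroups by order — order 1: 1; order 2: 3; order 4: 6; order 8: 4.
Total: 14.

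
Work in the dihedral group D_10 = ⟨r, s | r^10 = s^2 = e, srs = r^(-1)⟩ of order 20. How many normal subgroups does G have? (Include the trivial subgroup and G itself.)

7

G has 22 subgroups. Checking conjugation-invariance by order — order 1: 1/1 normal; order 2: 1/11 normal; order 4: 0/5 normal; order 5: 1/1 normal; order 10: 3/3 normal; order 20: 1/1 normal.
Total normal subgroups: 7.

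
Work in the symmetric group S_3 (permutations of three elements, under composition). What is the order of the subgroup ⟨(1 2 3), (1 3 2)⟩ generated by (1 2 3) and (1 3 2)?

3

|⟨(1 2 3)⟩| = 3 and |⟨(1 3 2)⟩| = 3, so |H| is a multiple of lcm(3, 3) = 3 and divides |G| = 6.
Closing under the operation: H = {e, (1 2 3), (1 3 2)}, so |H| = 3.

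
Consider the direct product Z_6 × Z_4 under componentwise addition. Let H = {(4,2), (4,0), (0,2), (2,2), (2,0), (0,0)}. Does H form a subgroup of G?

|H| = 6 divides |G| = 24, consistent with Lagrange.
H contains the identity, every element's inverse is in H, and H is closed under +: it is a subgroup.
In fact H = ⟨(2,2)⟩.

Yes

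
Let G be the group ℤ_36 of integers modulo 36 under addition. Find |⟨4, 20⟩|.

9

|⟨4⟩| = 9 and |⟨20⟩| = 9, so |H| is a multiple of lcm(9, 9) = 9 and divides |G| = 36.
Closing under the operation: H = {0, 4, 8, 12, 16, 20, 24, 28, 32}, so |H| = 9.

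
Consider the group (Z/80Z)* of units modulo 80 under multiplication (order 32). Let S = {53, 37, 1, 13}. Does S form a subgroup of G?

53 ∈ S but its inverse 77 ∉ S, so S is not a subgroup.

No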